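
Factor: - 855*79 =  - 3^2*5^1*19^1*79^1 = - 67545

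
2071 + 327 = 2398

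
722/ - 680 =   -  361/340 = - 1.06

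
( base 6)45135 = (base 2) 1100010110011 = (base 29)7f1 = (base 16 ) 18b3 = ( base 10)6323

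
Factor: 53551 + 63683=2^1*3^3 * 13^1 *167^1 = 117234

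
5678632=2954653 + 2723979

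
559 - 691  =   - 132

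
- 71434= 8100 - 79534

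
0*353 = 0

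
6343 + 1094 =7437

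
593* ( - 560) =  - 332080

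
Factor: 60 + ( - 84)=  - 2^3 *3^1 = - 24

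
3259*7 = 22813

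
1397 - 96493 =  -95096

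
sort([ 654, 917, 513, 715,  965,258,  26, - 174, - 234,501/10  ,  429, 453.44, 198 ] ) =[ - 234, - 174, 26, 501/10, 198, 258,429, 453.44, 513, 654, 715 , 917,965] 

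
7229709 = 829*8721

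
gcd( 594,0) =594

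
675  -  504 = 171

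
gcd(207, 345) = 69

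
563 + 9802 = 10365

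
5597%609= 116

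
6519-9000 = -2481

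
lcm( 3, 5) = 15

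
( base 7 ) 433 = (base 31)73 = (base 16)dc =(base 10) 220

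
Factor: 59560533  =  3^2*6617837^1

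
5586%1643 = 657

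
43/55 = 43/55 = 0.78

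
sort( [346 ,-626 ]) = [ - 626, 346 ] 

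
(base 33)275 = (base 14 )C46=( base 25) 3LE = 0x96e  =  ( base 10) 2414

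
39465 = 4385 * 9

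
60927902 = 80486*757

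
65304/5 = 13060+4/5= 13060.80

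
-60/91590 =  - 1  +  3051/3053 = - 0.00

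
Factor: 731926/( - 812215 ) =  - 2^1*5^( - 1)*13^1*61^ ( - 1) * 2663^ ( - 1 )*28151^1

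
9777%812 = 33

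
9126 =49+9077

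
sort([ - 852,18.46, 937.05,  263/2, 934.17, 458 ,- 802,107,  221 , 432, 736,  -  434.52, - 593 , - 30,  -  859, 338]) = [ - 859, - 852, - 802,-593, - 434.52 , - 30, 18.46,107, 263/2 , 221, 338, 432, 458 , 736,934.17, 937.05 ]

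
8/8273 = 8/8273 = 0.00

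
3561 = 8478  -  4917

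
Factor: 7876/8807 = 2^2*11^1*179^1 *8807^( - 1)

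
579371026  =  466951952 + 112419074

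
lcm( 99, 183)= 6039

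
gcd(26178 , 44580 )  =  6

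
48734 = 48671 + 63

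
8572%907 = 409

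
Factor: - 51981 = -3^1*17327^1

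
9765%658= 553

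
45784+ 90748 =136532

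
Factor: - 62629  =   - 7^1*23^1 * 389^1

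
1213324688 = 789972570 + 423352118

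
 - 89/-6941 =89/6941 = 0.01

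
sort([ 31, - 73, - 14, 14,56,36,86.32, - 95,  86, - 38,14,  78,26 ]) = [-95, - 73, - 38, - 14,14, 14 , 26,31,36, 56,78, 86,86.32 ] 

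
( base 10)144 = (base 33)4c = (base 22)6c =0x90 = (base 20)74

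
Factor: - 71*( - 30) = 2130 =2^1  *3^1*5^1 * 71^1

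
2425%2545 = 2425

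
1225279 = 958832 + 266447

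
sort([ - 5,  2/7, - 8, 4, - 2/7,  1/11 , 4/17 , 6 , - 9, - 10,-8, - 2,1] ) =[ - 10,-9, - 8, - 8,  -  5, - 2, - 2/7, 1/11,4/17,2/7,1, 4,6 ]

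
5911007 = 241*24527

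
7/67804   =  7/67804 =0.00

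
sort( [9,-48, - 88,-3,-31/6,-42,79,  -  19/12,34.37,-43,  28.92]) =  [  -  88 ,-48, - 43,-42,-31/6,-3,- 19/12,9  ,  28.92,34.37,79]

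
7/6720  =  1/960 = 0.00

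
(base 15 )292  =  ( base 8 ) 1113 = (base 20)197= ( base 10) 587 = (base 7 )1466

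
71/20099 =71/20099 = 0.00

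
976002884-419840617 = 556162267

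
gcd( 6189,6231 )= 3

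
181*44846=8117126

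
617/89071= 617/89071 = 0.01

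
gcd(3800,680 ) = 40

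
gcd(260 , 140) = 20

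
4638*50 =231900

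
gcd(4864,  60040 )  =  152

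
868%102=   52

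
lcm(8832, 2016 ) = 185472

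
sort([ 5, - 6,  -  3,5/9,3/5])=[ - 6, - 3,5/9,3/5,  5]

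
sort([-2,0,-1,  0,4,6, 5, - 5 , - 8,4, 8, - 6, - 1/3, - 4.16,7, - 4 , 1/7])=[-8,- 6,- 5, - 4.16 , -4, - 2,  -  1,-1/3, 0, 0,1/7,4, 4,5,6, 7, 8]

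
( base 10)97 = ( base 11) 89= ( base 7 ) 166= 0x61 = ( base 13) 76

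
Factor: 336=2^4*3^1*7^1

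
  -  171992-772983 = - 944975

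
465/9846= 155/3282 = 0.05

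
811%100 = 11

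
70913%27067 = 16779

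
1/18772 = 1/18772 =0.00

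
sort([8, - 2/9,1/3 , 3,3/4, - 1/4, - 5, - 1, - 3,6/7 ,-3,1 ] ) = [ - 5 ,-3, - 3, - 1,-1/4,-2/9,1/3, 3/4, 6/7, 1,3, 8]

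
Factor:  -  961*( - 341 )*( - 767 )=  - 11^1*13^1*31^3*59^1 = - 251346667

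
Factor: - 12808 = -2^3*  1601^1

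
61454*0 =0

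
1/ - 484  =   - 1+483/484 =- 0.00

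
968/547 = 1 + 421/547 =1.77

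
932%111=44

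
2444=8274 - 5830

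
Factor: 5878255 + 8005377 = 2^4*7^1*113^1*1097^1 = 13883632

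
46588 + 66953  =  113541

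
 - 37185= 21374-58559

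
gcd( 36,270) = 18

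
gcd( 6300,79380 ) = 1260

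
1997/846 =1997/846 = 2.36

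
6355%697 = 82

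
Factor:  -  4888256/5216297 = - 2^6*17^( - 1)*37^ ( -1)*8293^(-1 )* 76379^1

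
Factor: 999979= 999979^1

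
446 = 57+389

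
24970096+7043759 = 32013855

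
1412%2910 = 1412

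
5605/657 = 8 + 349/657 = 8.53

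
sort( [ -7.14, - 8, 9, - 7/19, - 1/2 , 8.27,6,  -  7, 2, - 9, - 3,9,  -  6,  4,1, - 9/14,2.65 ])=[ - 9 , - 8,  -  7.14, - 7, - 6,-3, - 9/14,-1/2, - 7/19, 1, 2, 2.65, 4,  6, 8.27, 9, 9 ] 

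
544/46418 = 272/23209 = 0.01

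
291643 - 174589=117054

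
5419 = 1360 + 4059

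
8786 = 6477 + 2309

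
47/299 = 47/299 = 0.16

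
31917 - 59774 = -27857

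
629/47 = 13  +  18/47 = 13.38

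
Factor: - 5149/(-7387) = 19^1*83^ ( - 1)*89^ ( - 1) *271^1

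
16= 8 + 8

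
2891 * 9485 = 27421135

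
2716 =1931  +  785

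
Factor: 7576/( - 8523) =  - 8/9= - 2^3*3^(-2) 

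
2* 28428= 56856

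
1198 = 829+369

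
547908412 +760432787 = 1308341199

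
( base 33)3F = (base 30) 3O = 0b1110010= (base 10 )114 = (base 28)42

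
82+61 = 143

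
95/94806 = 95/94806 = 0.00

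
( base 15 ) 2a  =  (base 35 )15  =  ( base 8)50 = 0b101000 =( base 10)40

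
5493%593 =156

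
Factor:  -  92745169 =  - 11^2 * 101^1 * 7589^1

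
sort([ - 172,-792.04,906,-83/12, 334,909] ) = [-792.04, -172,-83/12,334,906,  909]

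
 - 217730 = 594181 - 811911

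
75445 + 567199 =642644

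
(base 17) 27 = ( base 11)38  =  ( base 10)41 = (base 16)29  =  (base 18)25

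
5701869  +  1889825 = 7591694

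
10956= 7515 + 3441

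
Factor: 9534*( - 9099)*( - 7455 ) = 2^1*3^5*5^1*  7^2*71^1*227^1*337^1 = 646720251030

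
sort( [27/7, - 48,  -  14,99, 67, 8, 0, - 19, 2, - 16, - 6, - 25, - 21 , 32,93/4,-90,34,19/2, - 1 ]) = [-90, - 48, - 25, - 21, - 19,-16, - 14, - 6, - 1, 0,2, 27/7,8,19/2, 93/4,32,34,67,99]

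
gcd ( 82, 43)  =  1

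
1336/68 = 334/17=19.65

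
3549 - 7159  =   - 3610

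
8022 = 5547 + 2475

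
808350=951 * 850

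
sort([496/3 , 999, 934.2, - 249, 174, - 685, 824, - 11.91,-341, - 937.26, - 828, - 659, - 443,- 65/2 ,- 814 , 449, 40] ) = [  -  937.26, - 828, - 814, - 685, - 659,-443, - 341, - 249, - 65/2, - 11.91, 40, 496/3 , 174, 449, 824,934.2, 999] 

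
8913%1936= 1169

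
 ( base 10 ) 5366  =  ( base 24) 97e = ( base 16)14F6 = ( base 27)79k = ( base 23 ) A37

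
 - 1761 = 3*( - 587)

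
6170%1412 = 522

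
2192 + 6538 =8730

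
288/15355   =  288/15355 = 0.02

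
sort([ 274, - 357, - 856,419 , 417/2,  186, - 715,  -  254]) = [ - 856, - 715, - 357, - 254, 186, 417/2,274 , 419]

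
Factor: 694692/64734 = 2^1*3^1*23^1*839^1*10789^(-1) = 115782/10789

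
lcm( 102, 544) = 1632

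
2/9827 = 2/9827=0.00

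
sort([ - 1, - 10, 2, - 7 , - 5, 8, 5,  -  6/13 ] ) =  [ - 10, - 7, - 5, - 1, - 6/13,  2, 5,8]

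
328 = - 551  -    -  879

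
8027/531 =15+ 62/531  =  15.12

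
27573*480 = 13235040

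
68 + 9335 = 9403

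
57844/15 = 3856 + 4/15 = 3856.27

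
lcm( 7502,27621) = 607662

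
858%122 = 4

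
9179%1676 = 799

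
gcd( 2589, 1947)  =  3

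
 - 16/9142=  -8/4571 = - 0.00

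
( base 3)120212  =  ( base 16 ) 1AC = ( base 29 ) EM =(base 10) 428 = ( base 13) 26C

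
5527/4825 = 1 + 702/4825 =1.15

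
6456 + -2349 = 4107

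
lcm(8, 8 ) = 8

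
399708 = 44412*9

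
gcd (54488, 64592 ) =8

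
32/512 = 1/16 = 0.06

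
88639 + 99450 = 188089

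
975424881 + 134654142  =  1110079023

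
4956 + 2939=7895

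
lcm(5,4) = 20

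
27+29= 56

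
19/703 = 1/37 = 0.03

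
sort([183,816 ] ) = [183,816]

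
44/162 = 22/81 = 0.27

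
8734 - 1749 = 6985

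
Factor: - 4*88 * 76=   -  2^7*11^1*19^1 = - 26752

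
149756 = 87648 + 62108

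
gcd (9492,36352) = 4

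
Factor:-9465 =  - 3^1 * 5^1*631^1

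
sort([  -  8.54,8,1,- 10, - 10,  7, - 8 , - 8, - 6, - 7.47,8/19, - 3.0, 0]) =[ - 10, - 10, - 8.54, - 8, - 8, - 7.47,  -  6, - 3.0,  0,8/19 , 1,7,8 ] 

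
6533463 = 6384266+149197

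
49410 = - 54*(-915)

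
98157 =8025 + 90132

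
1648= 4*412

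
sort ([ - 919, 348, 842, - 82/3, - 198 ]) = [ - 919, - 198, - 82/3,348, 842]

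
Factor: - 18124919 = -18124919^1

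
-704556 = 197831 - 902387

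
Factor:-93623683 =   -  93623683^1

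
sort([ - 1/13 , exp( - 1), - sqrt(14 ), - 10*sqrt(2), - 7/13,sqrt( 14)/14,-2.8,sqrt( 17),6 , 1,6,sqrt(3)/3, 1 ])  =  [ - 10*sqrt(2 ),-sqrt(14), - 2.8, - 7/13 , - 1/13, sqrt(14)/14,exp(-1),sqrt (3)/3 , 1 , 1, sqrt( 17), 6, 6]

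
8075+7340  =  15415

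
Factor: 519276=2^2 *3^1 *109^1 * 397^1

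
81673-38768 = 42905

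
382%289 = 93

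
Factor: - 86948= - 2^2  *  21737^1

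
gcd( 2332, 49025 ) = 53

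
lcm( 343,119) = 5831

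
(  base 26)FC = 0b110010010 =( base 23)hb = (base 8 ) 622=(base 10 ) 402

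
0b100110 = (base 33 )15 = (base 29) 19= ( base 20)1I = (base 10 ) 38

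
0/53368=0 = 0.00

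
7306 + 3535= 10841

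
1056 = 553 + 503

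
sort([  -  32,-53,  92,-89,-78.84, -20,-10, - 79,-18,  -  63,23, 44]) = [ - 89,  -  79, - 78.84,  -  63,-53, - 32, - 20, - 18, - 10, 23 , 44, 92 ]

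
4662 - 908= 3754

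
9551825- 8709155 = 842670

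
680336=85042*8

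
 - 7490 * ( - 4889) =36618610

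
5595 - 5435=160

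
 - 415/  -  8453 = 415/8453=   0.05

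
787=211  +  576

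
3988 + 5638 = 9626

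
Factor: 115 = 5^1 * 23^1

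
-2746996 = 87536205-90283201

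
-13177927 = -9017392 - 4160535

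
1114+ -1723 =-609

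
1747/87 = 20 + 7/87 = 20.08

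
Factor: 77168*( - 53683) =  - 2^4*7^2*13^1*53^1*7669^1= - 4142609744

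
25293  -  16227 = 9066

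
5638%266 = 52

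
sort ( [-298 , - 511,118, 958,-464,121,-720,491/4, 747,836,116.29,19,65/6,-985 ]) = [ - 985,-720, - 511,-464, - 298,65/6,19,116.29,118,121,491/4 , 747, 836, 958]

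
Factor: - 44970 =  -2^1*3^1*5^1*1499^1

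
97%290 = 97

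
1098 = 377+721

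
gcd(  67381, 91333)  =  1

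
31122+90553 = 121675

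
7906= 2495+5411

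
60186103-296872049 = -236685946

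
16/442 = 8/221 = 0.04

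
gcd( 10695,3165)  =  15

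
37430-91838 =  - 54408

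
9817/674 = 14 + 381/674=14.57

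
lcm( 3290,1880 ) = 13160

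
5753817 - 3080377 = 2673440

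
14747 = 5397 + 9350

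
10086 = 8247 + 1839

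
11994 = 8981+3013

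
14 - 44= -30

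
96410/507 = 190+80/507  =  190.16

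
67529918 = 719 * 93922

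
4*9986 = 39944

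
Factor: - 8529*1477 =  - 3^1*7^1*211^1*2843^1 = -  12597333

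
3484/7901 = 3484/7901= 0.44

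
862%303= 256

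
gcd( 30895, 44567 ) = 1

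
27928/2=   13964 = 13964.00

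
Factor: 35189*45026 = 2^1 * 7^1 * 11^1 * 47^1*457^1 * 479^1= 1584419914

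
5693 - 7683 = -1990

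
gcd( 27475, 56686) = 7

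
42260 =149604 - 107344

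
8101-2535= 5566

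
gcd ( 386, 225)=1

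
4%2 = 0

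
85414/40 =42707/20 = 2135.35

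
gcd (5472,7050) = 6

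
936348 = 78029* 12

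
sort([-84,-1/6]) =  [ - 84, - 1/6 ]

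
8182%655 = 322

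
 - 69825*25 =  - 1745625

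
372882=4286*87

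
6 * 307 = 1842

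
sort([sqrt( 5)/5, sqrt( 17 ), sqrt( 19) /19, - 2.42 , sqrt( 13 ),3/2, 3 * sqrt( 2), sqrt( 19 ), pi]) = [ - 2.42,sqrt( 19)/19, sqrt( 5 ) /5, 3/2,pi,sqrt( 13), sqrt ( 17 ),3* sqrt (2),  sqrt( 19 )]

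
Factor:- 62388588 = -2^2*3^1*5199049^1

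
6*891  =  5346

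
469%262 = 207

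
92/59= 1+33/59 = 1.56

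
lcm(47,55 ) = 2585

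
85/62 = 85/62 = 1.37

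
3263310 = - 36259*( - 90) 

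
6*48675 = 292050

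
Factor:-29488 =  - 2^4 * 19^1 * 97^1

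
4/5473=4/5473= 0.00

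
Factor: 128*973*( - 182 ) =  - 22667008=- 2^8*7^2*13^1*139^1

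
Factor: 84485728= 2^5 *673^1 * 3923^1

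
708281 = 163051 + 545230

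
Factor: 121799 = 31^1*3929^1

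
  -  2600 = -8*325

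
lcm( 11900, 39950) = 559300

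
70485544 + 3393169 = 73878713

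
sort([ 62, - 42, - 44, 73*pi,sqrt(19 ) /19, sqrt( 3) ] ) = [ - 44, - 42,sqrt( 19)/19,sqrt (3 ), 62,  73*pi]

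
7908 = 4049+3859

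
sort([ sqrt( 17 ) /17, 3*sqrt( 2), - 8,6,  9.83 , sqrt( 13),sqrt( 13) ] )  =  [ -8,sqrt(17 ) /17,sqrt( 13), sqrt( 13 ),3*sqrt( 2 ),6,9.83 ]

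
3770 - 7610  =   - 3840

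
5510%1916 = 1678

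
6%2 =0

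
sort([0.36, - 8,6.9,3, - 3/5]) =[ - 8,- 3/5,0.36,3,6.9] 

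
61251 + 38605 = 99856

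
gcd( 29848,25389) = 91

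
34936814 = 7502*4657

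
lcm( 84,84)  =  84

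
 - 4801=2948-7749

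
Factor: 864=2^5 * 3^3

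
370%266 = 104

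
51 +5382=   5433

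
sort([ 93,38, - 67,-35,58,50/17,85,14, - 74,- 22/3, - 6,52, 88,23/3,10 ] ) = [-74, - 67, - 35, - 22/3, - 6,50/17,23/3, 10, 14,38, 52, 58, 85,  88 , 93 ] 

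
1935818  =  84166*23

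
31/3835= 31/3835 = 0.01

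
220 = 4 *55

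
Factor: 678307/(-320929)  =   - 763/361 = -7^1*19^(-2)*109^1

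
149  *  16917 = 2520633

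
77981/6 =77981/6 = 12996.83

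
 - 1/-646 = 1/646 = 0.00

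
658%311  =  36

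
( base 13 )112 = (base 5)1214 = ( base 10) 184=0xB8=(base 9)224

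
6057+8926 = 14983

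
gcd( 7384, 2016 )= 8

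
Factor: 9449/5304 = 2^(-3)*3^( - 1)*  11^1*13^( - 1) * 17^ ( - 1)*859^1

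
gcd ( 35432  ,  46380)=4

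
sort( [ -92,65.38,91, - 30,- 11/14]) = [-92, - 30, - 11/14,65.38,91 ]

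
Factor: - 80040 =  - 2^3*3^1*5^1*23^1*29^1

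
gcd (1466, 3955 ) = 1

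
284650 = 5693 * 50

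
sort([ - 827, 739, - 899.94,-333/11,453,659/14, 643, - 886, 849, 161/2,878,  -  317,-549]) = [ - 899.94 ,-886, - 827, -549, - 317, - 333/11, 659/14 , 161/2,453,643,  739,849 , 878 ] 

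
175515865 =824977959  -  649462094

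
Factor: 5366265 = 3^1*5^1*19^2 *991^1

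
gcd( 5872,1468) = 1468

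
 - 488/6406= -244/3203 = - 0.08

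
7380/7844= 1845/1961 = 0.94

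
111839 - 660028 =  - 548189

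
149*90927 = 13548123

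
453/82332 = 151/27444=0.01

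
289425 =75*3859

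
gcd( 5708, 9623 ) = 1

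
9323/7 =1331  +  6/7 = 1331.86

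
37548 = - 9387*( - 4 ) 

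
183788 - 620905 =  - 437117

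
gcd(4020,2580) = 60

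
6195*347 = 2149665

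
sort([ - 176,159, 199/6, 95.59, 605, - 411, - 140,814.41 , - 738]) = [-738, - 411, - 176, - 140,  199/6, 95.59, 159,605,814.41 ] 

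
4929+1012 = 5941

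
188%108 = 80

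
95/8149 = 95/8149 = 0.01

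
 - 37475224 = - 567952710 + 530477486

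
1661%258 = 113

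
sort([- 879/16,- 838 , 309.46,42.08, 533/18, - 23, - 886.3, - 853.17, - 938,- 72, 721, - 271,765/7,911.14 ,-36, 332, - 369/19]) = [- 938,-886.3,  -  853.17, - 838, - 271, - 72, - 879/16, - 36, - 23, - 369/19, 533/18 , 42.08, 765/7,  309.46,332 , 721, 911.14 ]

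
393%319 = 74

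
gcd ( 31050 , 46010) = 10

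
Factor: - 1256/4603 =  - 2^3*157^1*4603^( - 1) 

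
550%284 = 266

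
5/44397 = 5/44397 = 0.00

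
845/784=845/784=1.08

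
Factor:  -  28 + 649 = 621 = 3^3*23^1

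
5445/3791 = 5445/3791=1.44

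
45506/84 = 22753/42= 541.74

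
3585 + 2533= 6118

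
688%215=43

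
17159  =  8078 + 9081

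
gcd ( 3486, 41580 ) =42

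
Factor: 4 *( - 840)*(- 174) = 2^6*3^2*5^1*7^1*29^1=584640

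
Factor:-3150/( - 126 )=25 = 5^2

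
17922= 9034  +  8888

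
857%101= 49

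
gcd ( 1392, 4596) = 12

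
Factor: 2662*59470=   2^2 * 5^1*11^3 * 19^1*313^1= 158309140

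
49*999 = 48951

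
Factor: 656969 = 443^1 * 1483^1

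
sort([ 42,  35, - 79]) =[ - 79,35, 42]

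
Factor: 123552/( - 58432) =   -  2^( - 1)*3^3*13^1*83^( - 1) = - 351/166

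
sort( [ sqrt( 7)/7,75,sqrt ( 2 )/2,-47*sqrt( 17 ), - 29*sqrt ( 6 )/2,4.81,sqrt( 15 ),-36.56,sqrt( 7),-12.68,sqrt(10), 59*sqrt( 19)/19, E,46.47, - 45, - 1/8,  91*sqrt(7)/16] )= [  -  47*sqrt( 17 ), - 45, - 36.56, - 29*sqrt(6) /2, - 12.68,- 1/8,sqrt(7)/7, sqrt( 2 ) /2, sqrt( 7),  E,sqrt( 10),  sqrt(15 ),4.81, 59*sqrt( 19 ) /19,91*sqrt( 7 ) /16,46.47, 75] 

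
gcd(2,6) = 2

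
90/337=90/337 = 0.27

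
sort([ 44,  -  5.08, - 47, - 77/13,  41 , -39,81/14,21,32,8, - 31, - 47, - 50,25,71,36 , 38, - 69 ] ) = [ - 69, - 50, - 47,-47,  -  39, - 31,-77/13, - 5.08,81/14,8,21, 25,32, 36,38 , 41, 44,71 ] 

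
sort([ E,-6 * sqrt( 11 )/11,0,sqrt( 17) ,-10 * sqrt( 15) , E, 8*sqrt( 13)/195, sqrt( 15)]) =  [  -  10*sqrt(15),  -  6*sqrt( 11)/11, 0,8*sqrt( 13)/195, E,E, sqrt ( 15),sqrt(17) ]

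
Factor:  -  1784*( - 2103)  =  2^3*3^1 *223^1 *701^1=3751752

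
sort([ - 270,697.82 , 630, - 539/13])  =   [ - 270,- 539/13,630,697.82 ]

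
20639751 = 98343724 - 77703973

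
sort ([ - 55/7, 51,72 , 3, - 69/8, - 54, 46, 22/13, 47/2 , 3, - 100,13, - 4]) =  [ - 100, - 54,- 69/8,  -  55/7,  -  4, 22/13,  3,3, 13, 47/2,46 , 51, 72 ]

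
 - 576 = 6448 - 7024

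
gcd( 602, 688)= 86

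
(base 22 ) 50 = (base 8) 156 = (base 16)6E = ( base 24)4e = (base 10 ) 110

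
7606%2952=1702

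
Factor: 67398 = 2^1*3^1*47^1*239^1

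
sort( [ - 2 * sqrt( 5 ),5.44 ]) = [  -  2*sqrt ( 5),  5.44 ]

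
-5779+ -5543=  - 11322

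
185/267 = 185/267 = 0.69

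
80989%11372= 1385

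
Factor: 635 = 5^1*127^1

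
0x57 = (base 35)2h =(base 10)87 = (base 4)1113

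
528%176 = 0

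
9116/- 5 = -1824+4/5 = - 1823.20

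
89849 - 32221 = 57628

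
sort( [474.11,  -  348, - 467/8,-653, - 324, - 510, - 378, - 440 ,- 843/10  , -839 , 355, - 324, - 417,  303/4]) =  [ - 839 ,-653, - 510, - 440 , - 417,  -  378, -348,-324, - 324, - 843/10, - 467/8 , 303/4,355 , 474.11 ]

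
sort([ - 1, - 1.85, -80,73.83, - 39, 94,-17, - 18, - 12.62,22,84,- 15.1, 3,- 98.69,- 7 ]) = [-98.69,-80, - 39, - 18  , - 17,- 15.1, - 12.62, - 7,-1.85,-1,3,22,  73.83, 84,94]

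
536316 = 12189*44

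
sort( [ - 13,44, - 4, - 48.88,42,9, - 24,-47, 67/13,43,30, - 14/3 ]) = [-48.88,-47,  -  24,-13,- 14/3,  -  4, 67/13,9, 30,42,43,44]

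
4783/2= 2391 + 1/2 = 2391.50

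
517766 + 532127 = 1049893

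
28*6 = 168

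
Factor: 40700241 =3^2*31^1 * 145879^1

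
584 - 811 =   -  227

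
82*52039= 4267198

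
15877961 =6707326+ 9170635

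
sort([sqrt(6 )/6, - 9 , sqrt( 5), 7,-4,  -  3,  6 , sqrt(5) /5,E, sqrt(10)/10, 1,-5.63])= [- 9,- 5.63, - 4 ,-3, sqrt(10)/10,sqrt( 6)/6,sqrt ( 5 ) /5,1, sqrt(5 ), E, 6,7] 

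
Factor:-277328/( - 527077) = 2^4 *601^( - 1) * 877^(  -  1)*17333^1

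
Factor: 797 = 797^1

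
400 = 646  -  246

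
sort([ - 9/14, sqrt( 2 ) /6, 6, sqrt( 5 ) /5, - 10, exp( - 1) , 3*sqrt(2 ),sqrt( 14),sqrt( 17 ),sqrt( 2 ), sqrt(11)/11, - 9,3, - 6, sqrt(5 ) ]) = [ - 10, - 9, - 6,-9/14,sqrt( 2)/6,  sqrt(11 )/11,exp( - 1 ),sqrt(5 )/5, sqrt( 2 ), sqrt( 5 ),3, sqrt( 14 ),sqrt( 17),3*sqrt( 2 ),6 ] 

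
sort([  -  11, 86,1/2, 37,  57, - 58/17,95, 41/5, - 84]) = [ - 84, - 11, - 58/17 , 1/2,  41/5 , 37,57, 86,  95]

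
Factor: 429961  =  7^1 * 239^1*257^1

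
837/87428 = 837/87428 = 0.01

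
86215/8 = 10776  +  7/8 = 10776.88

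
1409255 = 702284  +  706971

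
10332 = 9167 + 1165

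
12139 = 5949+6190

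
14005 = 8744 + 5261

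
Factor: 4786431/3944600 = 2^ ( - 3)*3^1*5^ ( - 2)*11^( - 2) *13^1* 31^1*37^1*107^1*163^(  -  1) 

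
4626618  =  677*6834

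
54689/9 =6076 + 5/9 = 6076.56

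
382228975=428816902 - 46587927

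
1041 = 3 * 347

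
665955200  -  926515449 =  - 260560249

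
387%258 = 129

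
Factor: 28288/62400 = 2^1*3^( - 1 )*5^ ( - 2 )*17^1 = 34/75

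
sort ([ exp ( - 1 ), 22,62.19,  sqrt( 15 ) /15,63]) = [ sqrt( 15)/15, exp(-1 ) , 22,  62.19,63 ]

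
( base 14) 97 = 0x85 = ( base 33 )41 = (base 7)250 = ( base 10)133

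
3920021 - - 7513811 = 11433832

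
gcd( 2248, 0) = 2248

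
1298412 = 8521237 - 7222825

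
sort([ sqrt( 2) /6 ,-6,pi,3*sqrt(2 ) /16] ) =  [-6,sqrt(2)/6,3 * sqrt(2 )/16, pi ] 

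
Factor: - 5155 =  - 5^1 * 1031^1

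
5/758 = 5/758 = 0.01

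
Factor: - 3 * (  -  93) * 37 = 3^2*31^1*37^1=10323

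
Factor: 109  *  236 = 25724= 2^2*59^1 * 109^1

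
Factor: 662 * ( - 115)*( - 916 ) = 2^3 *5^1*23^1* 229^1*331^1=69735080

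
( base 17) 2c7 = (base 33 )nu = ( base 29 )R6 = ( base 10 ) 789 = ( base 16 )315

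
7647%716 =487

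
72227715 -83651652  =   - 11423937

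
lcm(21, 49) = 147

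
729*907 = 661203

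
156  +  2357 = 2513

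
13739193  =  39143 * 351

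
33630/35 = 960 + 6/7 = 960.86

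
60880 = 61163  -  283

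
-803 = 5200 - 6003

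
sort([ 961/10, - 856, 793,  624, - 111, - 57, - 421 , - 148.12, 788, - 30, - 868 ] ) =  [ - 868, - 856, - 421, - 148.12, - 111 ,- 57, - 30,961/10, 624, 788,793] 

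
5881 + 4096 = 9977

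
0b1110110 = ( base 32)3M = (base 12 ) 9a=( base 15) 7d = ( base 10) 118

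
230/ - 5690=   -  23/569=-0.04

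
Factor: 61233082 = 2^1 * 17^1*1800973^1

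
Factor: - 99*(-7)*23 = 3^2*7^1*11^1*23^1 =15939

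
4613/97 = 47  +  54/97 = 47.56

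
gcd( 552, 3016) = 8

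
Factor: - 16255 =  - 5^1*3251^1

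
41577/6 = 6929+1/2 = 6929.50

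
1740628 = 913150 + 827478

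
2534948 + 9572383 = 12107331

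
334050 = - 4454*( - 75) 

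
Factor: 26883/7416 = 29/8 = 2^(-3 )*29^1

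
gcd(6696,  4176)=72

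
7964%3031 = 1902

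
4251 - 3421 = 830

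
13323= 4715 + 8608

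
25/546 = 25/546=0.05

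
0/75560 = 0=0.00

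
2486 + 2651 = 5137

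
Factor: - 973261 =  - 109^1 * 8929^1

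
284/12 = 23 + 2/3 = 23.67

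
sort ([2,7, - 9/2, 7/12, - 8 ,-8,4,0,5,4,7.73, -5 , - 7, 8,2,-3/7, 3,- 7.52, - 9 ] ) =[-9, - 8, - 8, - 7.52 ,-7,-5,-9/2,-3/7,0,7/12,2, 2,3,4, 4, 5 , 7,7.73,8 ]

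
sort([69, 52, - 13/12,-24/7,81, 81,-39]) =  [ - 39,-24/7, - 13/12, 52, 69 , 81, 81]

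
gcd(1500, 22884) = 12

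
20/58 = 10/29= 0.34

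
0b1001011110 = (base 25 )o6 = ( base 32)iu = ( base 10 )606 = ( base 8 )1136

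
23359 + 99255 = 122614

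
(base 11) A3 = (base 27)45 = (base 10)113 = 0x71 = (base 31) 3k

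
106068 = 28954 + 77114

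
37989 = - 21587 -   -  59576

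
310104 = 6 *51684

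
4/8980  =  1/2245= 0.00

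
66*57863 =3818958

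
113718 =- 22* ( - 5169) 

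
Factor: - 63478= - 2^1 * 17^1*1867^1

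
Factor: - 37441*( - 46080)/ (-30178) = - 2^9 * 3^2 * 5^1*79^( -1)*191^(-1)*37441^1=- 862640640/15089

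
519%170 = 9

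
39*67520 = 2633280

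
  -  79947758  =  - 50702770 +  - 29244988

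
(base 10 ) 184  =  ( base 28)6G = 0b10111000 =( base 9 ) 224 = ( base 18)a4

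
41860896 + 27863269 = 69724165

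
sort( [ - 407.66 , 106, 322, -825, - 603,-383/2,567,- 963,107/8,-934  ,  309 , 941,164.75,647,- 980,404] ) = [-980,-963, -934, - 825, - 603, - 407.66,-383/2, 107/8,  106,164.75,  309  ,  322,404, 567, 647,941 ]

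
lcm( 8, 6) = 24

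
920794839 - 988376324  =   - 67581485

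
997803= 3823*261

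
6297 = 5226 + 1071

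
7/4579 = 7/4579 = 0.00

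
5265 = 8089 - 2824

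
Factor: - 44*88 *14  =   - 2^6*7^1* 11^2 = - 54208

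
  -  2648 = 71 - 2719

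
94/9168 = 47/4584 = 0.01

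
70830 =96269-25439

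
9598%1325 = 323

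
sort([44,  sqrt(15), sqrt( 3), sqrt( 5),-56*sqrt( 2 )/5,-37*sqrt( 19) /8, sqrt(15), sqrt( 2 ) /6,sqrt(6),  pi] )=[ - 37 * sqrt(19 ) /8, - 56 * sqrt(2) /5, sqrt(2)/6 , sqrt( 3 ), sqrt( 5),sqrt( 6), pi,sqrt( 15),sqrt( 15), 44]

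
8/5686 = 4/2843= 0.00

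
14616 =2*7308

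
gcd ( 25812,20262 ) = 6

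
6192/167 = 37 + 13/167 = 37.08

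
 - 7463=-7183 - 280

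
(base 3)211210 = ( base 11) 50A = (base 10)615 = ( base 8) 1147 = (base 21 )186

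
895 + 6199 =7094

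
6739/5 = 1347+ 4/5 = 1347.80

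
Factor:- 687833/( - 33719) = 7^( - 1)*269^1 * 2557^1*4817^( - 1)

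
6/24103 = 6/24103 = 0.00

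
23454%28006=23454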